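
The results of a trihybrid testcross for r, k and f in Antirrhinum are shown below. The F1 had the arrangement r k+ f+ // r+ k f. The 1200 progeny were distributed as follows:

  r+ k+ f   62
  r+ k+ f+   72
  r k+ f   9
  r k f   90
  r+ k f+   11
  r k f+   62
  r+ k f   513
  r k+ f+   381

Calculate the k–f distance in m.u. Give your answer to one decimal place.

12.0 m.u.

The two rarest classes, r k+ f and r+ k f+, are the double crossovers. Comparing them with the parentals, only the f allele has switched, so f is the middle locus and the order is k – f – r.
Crossovers in the k–f interval produce the single-crossover classes r k f+ and r+ k+ f (62 + 62 = 124) plus the double crossovers (20).
RF(k–f) = (124 + 20) / 1200 = 144/1200 = 0.1200 → 12.0 m.u.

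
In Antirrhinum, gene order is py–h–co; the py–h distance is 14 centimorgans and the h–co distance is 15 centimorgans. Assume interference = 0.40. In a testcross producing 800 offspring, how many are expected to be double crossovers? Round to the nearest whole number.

Map distances give recombination frequencies of 0.140 and 0.150 for the two intervals.
With interference 0.40 (so coincidence = 0.60), expected double-crossover frequency = 0.140 × 0.150 × 0.60 = 0.01260.
Expected number = 0.01260 × 800 = 10.08 ≈ 10.

10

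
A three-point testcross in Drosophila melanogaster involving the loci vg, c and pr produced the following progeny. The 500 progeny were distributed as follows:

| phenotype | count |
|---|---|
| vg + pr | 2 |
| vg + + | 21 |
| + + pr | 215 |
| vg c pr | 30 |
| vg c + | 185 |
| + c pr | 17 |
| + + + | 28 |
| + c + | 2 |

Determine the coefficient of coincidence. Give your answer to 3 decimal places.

The two most frequent reciprocal classes, + + pr and vg c +, are the parental types, so the F1 was + + pr / vg c +.
The two rarest classes, vg + pr and + c +, are the double crossovers. Comparing them with the parentals, only the vg allele has switched, so vg is the middle locus and the order is pr – vg – c.
pr–vg: (58 + 4)/500 = 0.1240; vg–c: (38 + 4)/500 = 0.0840.
Expected DCO frequency = 0.1240 × 0.0840 ≈ 0.01042; observed = 4/500 ≈ 0.00800.
Coefficient of coincidence = 0.00800/0.01042 ≈ 0.768.

0.768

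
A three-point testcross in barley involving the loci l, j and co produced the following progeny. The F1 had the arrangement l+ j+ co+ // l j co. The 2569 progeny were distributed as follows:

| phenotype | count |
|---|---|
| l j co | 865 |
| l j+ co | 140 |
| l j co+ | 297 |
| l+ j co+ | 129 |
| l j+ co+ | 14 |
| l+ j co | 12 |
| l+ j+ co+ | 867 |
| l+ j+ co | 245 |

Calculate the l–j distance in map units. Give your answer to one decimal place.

11.5 map units

The two rarest classes, l j+ co+ and l+ j co, are the double crossovers. Comparing them with the parentals, only the l allele has switched, so l is the middle locus and the order is j – l – co.
Crossovers in the j–l interval produce the single-crossover classes l+ j co+ and l j+ co (129 + 140 = 269) plus the double crossovers (26).
RF(j–l) = (269 + 26) / 2569 = 295/2569 = 0.1148 → 11.5 map units.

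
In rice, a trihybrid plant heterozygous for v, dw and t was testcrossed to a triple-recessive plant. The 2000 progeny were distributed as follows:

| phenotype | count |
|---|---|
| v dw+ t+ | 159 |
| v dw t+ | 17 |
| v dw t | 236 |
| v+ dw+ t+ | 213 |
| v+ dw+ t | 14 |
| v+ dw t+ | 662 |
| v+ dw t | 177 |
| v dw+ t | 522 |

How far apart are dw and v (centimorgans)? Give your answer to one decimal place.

24.0 centimorgans

The two most frequent reciprocal classes, v dw+ t and v+ dw t+, are the parental types, so the F1 was v dw+ t / v+ dw t+.
The two rarest classes, v+ dw+ t and v dw t+, are the double crossovers. Comparing them with the parentals, only the v allele has switched, so v is the middle locus and the order is dw – v – t.
Crossovers in the dw–v interval produce the single-crossover classes v dw t and v+ dw+ t+ (236 + 213 = 449) plus the double crossovers (31).
RF(dw–v) = (449 + 31) / 2000 = 480/2000 = 0.2400 → 24.0 centimorgans.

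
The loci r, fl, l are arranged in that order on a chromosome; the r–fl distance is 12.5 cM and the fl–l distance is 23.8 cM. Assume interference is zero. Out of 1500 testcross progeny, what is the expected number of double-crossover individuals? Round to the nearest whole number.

Map distances give recombination frequencies of 0.125 and 0.238 for the two intervals.
With no interference, expected double-crossover frequency = 0.125 × 0.238 = 0.02975.
Expected number = 0.02975 × 1500 = 44.62 ≈ 45.

45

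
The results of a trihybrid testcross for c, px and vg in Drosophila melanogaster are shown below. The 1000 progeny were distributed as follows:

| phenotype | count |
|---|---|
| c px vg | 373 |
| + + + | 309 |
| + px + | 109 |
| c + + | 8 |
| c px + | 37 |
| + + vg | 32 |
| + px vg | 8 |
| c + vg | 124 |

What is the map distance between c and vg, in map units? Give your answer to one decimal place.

The two most frequent reciprocal classes, + + + and c px vg, are the parental types, so the F1 was + + + / c px vg.
The two rarest classes, c + + and + px vg, are the double crossovers. Comparing them with the parentals, only the c allele has switched, so c is the middle locus and the order is px – c – vg.
Crossovers in the c–vg interval produce the single-crossover classes + + vg and c px + (32 + 37 = 69) plus the double crossovers (16).
RF(c–vg) = (69 + 16) / 1000 = 85/1000 = 0.0850 → 8.5 map units.

8.5 map units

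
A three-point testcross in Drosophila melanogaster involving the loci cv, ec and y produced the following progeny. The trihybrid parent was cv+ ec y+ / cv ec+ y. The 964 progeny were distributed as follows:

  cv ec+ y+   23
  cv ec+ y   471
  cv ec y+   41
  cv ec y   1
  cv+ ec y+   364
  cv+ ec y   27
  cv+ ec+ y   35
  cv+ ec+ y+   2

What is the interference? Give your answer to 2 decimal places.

0.31

The two rarest classes, cv+ ec+ y+ and cv ec y, are the double crossovers. Comparing them with the parentals, only the ec allele has switched, so ec is the middle locus and the order is cv – ec – y.
cv–ec: (76 + 3)/964 = 0.0820; ec–y: (50 + 3)/964 = 0.0550.
Expected DCO frequency = 0.0820 × 0.0550 ≈ 0.00451; observed = 3/964 ≈ 0.00311.
Coefficient of coincidence = 0.00311/0.00451 ≈ 0.69; interference = 1 − 0.69 = 0.31.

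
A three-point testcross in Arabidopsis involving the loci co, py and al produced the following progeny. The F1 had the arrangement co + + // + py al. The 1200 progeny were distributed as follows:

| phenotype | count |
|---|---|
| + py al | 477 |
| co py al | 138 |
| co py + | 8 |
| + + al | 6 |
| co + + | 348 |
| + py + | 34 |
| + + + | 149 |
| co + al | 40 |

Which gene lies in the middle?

py

The two rarest classes, co py + and + + al, are the double crossovers. Comparing them with the parentals, only the py allele has switched, so py is the middle locus and the order is co – py – al.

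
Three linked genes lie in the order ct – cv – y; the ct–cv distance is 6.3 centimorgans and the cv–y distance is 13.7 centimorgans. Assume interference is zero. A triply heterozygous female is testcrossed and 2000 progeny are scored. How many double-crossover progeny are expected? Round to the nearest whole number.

Map distances give recombination frequencies of 0.063 and 0.137 for the two intervals.
With no interference, expected double-crossover frequency = 0.063 × 0.137 = 0.00863.
Expected number = 0.00863 × 2000 = 17.26 ≈ 17.

17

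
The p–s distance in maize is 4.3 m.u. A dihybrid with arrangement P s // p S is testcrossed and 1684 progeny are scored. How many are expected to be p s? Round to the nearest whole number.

36

A map distance of 4.3 m.u. corresponds to a recombination frequency of 0.043.
The F1 is P s / p S, so p s is a recombinant gamete class with expected frequency r/2 = 0.043/2 = 0.0215.
Expected number = 0.0215 × 1684 = 36.21 ≈ 36.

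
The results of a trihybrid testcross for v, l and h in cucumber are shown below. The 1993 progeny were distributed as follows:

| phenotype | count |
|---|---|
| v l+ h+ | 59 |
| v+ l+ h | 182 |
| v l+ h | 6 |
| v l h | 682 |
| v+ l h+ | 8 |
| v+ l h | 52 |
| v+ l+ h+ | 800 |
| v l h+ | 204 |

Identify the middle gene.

l

The two most frequent reciprocal classes, v l h and v+ l+ h+, are the parental types, so the F1 was v l h / v+ l+ h+.
The two rarest classes, v l+ h and v+ l h+, are the double crossovers. Comparing them with the parentals, only the l allele has switched, so l is the middle locus and the order is v – l – h.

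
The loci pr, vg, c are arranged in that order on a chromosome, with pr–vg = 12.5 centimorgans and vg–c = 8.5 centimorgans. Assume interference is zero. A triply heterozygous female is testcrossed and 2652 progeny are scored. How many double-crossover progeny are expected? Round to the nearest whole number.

Map distances give recombination frequencies of 0.125 and 0.085 for the two intervals.
With no interference, expected double-crossover frequency = 0.125 × 0.085 = 0.01063.
Expected number = 0.01063 × 2652 = 28.18 ≈ 28.

28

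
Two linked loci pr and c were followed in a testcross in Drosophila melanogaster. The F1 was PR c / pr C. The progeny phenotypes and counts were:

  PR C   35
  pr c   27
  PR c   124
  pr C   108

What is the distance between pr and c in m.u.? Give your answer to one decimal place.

21.1 m.u.

The recombinant classes are PR C and pr c: 35 + 27 = 62.
Recombination frequency = 62/294 = 0.2109 ≈ 21.1%, i.e. 21.1 m.u.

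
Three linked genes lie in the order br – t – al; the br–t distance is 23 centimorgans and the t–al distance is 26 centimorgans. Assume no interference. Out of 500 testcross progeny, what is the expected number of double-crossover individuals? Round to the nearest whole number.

30

Map distances give recombination frequencies of 0.230 and 0.260 for the two intervals.
With no interference, expected double-crossover frequency = 0.230 × 0.260 = 0.05980.
Expected number = 0.05980 × 500 = 29.90 ≈ 30.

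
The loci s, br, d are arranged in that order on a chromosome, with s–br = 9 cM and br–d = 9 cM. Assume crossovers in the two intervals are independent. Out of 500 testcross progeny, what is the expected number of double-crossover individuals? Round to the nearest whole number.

Map distances give recombination frequencies of 0.090 and 0.090 for the two intervals.
With no interference, expected double-crossover frequency = 0.090 × 0.090 = 0.00810.
Expected number = 0.00810 × 500 = 4.05 ≈ 4.

4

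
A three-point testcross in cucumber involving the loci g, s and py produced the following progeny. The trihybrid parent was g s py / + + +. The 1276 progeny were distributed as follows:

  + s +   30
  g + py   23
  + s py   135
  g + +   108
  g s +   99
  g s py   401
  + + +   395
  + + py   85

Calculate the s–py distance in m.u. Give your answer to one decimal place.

The two rarest classes, g + py and + s +, are the double crossovers. Comparing them with the parentals, only the s allele has switched, so s is the middle locus and the order is g – s – py.
Crossovers in the s–py interval produce the single-crossover classes g s + and + + py (99 + 85 = 184) plus the double crossovers (53).
RF(s–py) = (184 + 53) / 1276 = 237/1276 = 0.1857 → 18.6 m.u.

18.6 m.u.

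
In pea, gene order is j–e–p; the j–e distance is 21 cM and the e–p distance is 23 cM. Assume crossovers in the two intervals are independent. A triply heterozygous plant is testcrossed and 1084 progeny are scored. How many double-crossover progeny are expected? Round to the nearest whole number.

Map distances give recombination frequencies of 0.210 and 0.230 for the two intervals.
With no interference, expected double-crossover frequency = 0.210 × 0.230 = 0.04830.
Expected number = 0.04830 × 1084 = 52.36 ≈ 52.

52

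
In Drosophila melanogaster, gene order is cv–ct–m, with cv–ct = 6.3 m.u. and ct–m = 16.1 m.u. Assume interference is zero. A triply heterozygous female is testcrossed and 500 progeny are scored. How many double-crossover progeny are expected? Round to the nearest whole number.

Map distances give recombination frequencies of 0.063 and 0.161 for the two intervals.
With no interference, expected double-crossover frequency = 0.063 × 0.161 = 0.01014.
Expected number = 0.01014 × 500 = 5.07 ≈ 5.

5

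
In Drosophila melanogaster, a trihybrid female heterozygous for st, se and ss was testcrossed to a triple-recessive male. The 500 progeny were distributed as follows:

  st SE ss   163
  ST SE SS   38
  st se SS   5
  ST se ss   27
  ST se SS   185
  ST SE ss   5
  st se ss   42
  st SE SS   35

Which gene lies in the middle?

The two most frequent reciprocal classes, st SE ss and ST se SS, are the parental types, so the F1 was st SE ss / ST se SS.
The two rarest classes, ST SE ss and st se SS, are the double crossovers. Comparing them with the parentals, only the st allele has switched, so st is the middle locus and the order is ss – st – se.

st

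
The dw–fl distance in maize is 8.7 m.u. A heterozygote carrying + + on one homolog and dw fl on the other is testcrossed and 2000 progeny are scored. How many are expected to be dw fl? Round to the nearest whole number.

A map distance of 8.7 m.u. corresponds to a recombination frequency of 0.087.
The F1 is + + / dw fl, so dw fl is a parental gamete class with expected frequency (1 − r)/2 = 0.913/2 = 0.4565.
Expected number = 0.4565 × 2000 = 913.00 ≈ 913.

913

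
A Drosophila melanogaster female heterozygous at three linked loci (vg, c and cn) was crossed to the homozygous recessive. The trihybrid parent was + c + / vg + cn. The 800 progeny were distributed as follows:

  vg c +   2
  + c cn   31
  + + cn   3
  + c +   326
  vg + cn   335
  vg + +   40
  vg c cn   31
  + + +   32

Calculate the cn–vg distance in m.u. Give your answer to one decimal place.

The two rarest classes, vg c + and + + cn, are the double crossovers. Comparing them with the parentals, only the vg allele has switched, so vg is the middle locus and the order is c – vg – cn.
Crossovers in the vg–cn interval produce the single-crossover classes + c cn and vg + + (31 + 40 = 71) plus the double crossovers (5).
RF(vg–cn) = (71 + 5) / 800 = 76/800 = 0.0950 → 9.5 m.u.

9.5 m.u.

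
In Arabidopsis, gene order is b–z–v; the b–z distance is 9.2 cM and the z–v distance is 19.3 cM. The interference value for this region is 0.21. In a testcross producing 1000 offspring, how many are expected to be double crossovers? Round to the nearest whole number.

Map distances give recombination frequencies of 0.092 and 0.193 for the two intervals.
With interference 0.21 (so coincidence = 0.79), expected double-crossover frequency = 0.092 × 0.193 × 0.79 = 0.01403.
Expected number = 0.01403 × 1000 = 14.03 ≈ 14.

14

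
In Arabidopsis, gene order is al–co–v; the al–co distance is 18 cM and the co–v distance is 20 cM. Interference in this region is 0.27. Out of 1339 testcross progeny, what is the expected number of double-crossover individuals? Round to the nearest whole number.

35

Map distances give recombination frequencies of 0.180 and 0.200 for the two intervals.
With interference 0.27 (so coincidence = 0.73), expected double-crossover frequency = 0.180 × 0.200 × 0.73 = 0.02628.
Expected number = 0.02628 × 1339 = 35.19 ≈ 35.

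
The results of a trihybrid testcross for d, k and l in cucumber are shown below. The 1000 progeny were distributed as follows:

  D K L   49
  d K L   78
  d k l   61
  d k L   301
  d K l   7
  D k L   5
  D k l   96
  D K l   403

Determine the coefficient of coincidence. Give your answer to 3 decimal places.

The two most frequent reciprocal classes, D K l and d k L, are the parental types, so the F1 was D K l / d k L.
The two rarest classes, d K l and D k L, are the double crossovers. Comparing them with the parentals, only the d allele has switched, so d is the middle locus and the order is l – d – k.
l–d: (110 + 12)/1000 = 0.1220; d–k: (174 + 12)/1000 = 0.1860.
Expected DCO frequency = 0.1220 × 0.1860 ≈ 0.02269; observed = 12/1000 ≈ 0.01200.
Coefficient of coincidence = 0.01200/0.02269 ≈ 0.529.

0.529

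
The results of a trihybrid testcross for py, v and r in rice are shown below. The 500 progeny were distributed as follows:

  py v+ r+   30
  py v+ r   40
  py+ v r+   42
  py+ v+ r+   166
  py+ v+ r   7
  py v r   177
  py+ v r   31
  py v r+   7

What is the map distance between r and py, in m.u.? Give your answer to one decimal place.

The two most frequent reciprocal classes, py v r and py+ v+ r+, are the parental types, so the F1 was py v r / py+ v+ r+.
The two rarest classes, py v r+ and py+ v+ r, are the double crossovers. Comparing them with the parentals, only the r allele has switched, so r is the middle locus and the order is py – r – v.
Crossovers in the py–r interval produce the single-crossover classes py+ v r and py v+ r+ (31 + 30 = 61) plus the double crossovers (14).
RF(py–r) = (61 + 14) / 500 = 75/500 = 0.1500 → 15.0 m.u.

15.0 m.u.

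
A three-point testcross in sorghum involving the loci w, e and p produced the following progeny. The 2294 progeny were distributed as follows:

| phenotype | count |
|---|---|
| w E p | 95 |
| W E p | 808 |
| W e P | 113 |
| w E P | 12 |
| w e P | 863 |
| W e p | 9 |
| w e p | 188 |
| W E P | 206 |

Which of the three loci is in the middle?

e

The two most frequent reciprocal classes, W E p and w e P, are the parental types, so the F1 was W E p / w e P.
The two rarest classes, W e p and w E P, are the double crossovers. Comparing them with the parentals, only the e allele has switched, so e is the middle locus and the order is p – e – w.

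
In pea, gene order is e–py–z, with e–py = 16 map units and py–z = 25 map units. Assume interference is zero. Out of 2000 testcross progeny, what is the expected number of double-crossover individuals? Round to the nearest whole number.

Map distances give recombination frequencies of 0.160 and 0.250 for the two intervals.
With no interference, expected double-crossover frequency = 0.160 × 0.250 = 0.04000.
Expected number = 0.04000 × 2000 = 80.00 ≈ 80.

80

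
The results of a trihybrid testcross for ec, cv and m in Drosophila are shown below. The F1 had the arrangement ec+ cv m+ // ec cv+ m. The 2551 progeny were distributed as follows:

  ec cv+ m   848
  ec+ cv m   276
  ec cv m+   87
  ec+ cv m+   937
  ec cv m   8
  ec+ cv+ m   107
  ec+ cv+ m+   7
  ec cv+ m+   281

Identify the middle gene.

cv

The two rarest classes, ec+ cv+ m+ and ec cv m, are the double crossovers. Comparing them with the parentals, only the cv allele has switched, so cv is the middle locus and the order is ec – cv – m.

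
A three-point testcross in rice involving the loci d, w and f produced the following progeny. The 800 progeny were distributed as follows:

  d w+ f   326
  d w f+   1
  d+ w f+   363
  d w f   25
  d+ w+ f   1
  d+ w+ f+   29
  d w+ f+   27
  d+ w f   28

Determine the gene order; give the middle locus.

d

The two most frequent reciprocal classes, d w+ f and d+ w f+, are the parental types, so the F1 was d w+ f / d+ w f+.
The two rarest classes, d+ w+ f and d w f+, are the double crossovers. Comparing them with the parentals, only the d allele has switched, so d is the middle locus and the order is f – d – w.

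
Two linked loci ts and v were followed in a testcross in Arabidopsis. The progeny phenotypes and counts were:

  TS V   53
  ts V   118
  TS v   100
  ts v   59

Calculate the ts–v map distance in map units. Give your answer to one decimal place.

33.9 map units

The two most frequent classes, TS v (100) and ts V (118), are the parental types, so the F1 was TS v / ts V.
The recombinant classes are TS V and ts v: 53 + 59 = 112.
Recombination frequency = 112/330 = 0.3394 ≈ 33.9%, i.e. 33.9 map units.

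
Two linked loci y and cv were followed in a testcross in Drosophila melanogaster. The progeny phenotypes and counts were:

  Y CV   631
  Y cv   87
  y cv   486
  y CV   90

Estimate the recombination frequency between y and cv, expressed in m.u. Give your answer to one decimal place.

The two most frequent classes, Y CV (631) and y cv (486), are the parental types, so the F1 was Y CV / y cv.
The recombinant classes are Y cv and y CV: 87 + 90 = 177.
Recombination frequency = 177/1294 = 0.1368 ≈ 13.7%, i.e. 13.7 m.u.

13.7 m.u.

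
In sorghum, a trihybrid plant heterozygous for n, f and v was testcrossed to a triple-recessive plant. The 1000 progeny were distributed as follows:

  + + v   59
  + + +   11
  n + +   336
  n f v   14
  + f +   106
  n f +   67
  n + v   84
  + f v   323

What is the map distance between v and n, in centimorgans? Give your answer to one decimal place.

21.5 centimorgans

The two most frequent reciprocal classes, + f v and n + +, are the parental types, so the F1 was + f v / n + +.
The two rarest classes, n f v and + + +, are the double crossovers. Comparing them with the parentals, only the n allele has switched, so n is the middle locus and the order is v – n – f.
Crossovers in the v–n interval produce the single-crossover classes + f + and n + v (106 + 84 = 190) plus the double crossovers (25).
RF(v–n) = (190 + 25) / 1000 = 215/1000 = 0.2150 → 21.5 centimorgans.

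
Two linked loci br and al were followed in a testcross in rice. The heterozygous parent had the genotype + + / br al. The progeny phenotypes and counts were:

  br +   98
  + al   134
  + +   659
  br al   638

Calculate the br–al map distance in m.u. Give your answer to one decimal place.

The recombinant classes are + al and br +: 134 + 98 = 232.
Recombination frequency = 232/1529 = 0.1517 ≈ 15.2%, i.e. 15.2 m.u.

15.2 m.u.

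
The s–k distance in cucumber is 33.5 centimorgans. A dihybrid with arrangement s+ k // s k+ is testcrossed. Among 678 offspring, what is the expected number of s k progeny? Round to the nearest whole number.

A map distance of 33.5 centimorgans corresponds to a recombination frequency of 0.335.
The F1 is s+ k / s k+, so s k is a recombinant gamete class with expected frequency r/2 = 0.335/2 = 0.1675.
Expected number = 0.1675 × 678 = 113.57 ≈ 114.

114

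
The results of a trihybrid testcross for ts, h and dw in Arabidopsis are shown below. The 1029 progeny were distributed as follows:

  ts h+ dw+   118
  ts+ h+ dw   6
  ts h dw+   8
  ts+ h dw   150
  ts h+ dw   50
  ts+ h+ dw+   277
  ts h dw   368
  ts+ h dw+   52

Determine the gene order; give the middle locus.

dw

The two most frequent reciprocal classes, ts h dw and ts+ h+ dw+, are the parental types, so the F1 was ts h dw / ts+ h+ dw+.
The two rarest classes, ts h dw+ and ts+ h+ dw, are the double crossovers. Comparing them with the parentals, only the dw allele has switched, so dw is the middle locus and the order is ts – dw – h.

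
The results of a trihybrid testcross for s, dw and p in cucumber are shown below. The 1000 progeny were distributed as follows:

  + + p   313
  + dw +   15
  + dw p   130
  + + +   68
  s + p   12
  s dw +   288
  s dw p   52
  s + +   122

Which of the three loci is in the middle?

The two most frequent reciprocal classes, s dw + and + + p, are the parental types, so the F1 was s dw + / + + p.
The two rarest classes, + dw + and s + p, are the double crossovers. Comparing them with the parentals, only the s allele has switched, so s is the middle locus and the order is dw – s – p.

s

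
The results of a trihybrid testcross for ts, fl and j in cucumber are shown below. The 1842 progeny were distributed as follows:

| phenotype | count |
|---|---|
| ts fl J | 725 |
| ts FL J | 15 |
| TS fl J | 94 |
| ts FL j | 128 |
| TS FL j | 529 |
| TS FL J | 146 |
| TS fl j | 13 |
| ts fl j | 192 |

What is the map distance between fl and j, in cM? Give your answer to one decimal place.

The two most frequent reciprocal classes, TS FL j and ts fl J, are the parental types, so the F1 was TS FL j / ts fl J.
The two rarest classes, TS fl j and ts FL J, are the double crossovers. Comparing them with the parentals, only the fl allele has switched, so fl is the middle locus and the order is ts – fl – j.
Crossovers in the fl–j interval produce the single-crossover classes TS FL J and ts fl j (146 + 192 = 338) plus the double crossovers (28).
RF(fl–j) = (338 + 28) / 1842 = 366/1842 = 0.1987 → 19.9 cM.

19.9 cM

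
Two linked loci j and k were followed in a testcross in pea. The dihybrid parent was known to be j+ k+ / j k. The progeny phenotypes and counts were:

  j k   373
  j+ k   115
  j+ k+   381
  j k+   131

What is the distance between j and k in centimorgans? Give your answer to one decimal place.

24.6 centimorgans

The recombinant classes are j+ k and j k+: 115 + 131 = 246.
Recombination frequency = 246/1000 = 0.2460 ≈ 24.6%, i.e. 24.6 centimorgans.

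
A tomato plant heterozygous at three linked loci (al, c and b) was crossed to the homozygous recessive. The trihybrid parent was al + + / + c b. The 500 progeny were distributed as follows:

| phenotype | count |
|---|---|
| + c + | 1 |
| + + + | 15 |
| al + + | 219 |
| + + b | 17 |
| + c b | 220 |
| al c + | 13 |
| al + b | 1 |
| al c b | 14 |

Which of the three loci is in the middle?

b

The two rarest classes, al + b and + c +, are the double crossovers. Comparing them with the parentals, only the b allele has switched, so b is the middle locus and the order is c – b – al.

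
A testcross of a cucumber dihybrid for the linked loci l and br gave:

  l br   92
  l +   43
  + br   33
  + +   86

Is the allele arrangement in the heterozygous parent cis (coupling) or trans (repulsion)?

cis

The two most frequent classes are + + (86) and l br (92); these are the parental (non-recombinant) types.
So the F1 carried + + on one chromosome and l br on the other — the recessive alleles are on the same chromosome (cis / coupling).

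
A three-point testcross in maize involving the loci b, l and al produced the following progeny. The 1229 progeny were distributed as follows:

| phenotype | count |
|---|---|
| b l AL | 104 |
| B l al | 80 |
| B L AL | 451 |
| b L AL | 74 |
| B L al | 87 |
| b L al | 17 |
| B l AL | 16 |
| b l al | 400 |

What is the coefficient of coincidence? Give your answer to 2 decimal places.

The two most frequent reciprocal classes, b l al and B L AL, are the parental types, so the F1 was b l al / B L AL.
The two rarest classes, b L al and B l AL, are the double crossovers. Comparing them with the parentals, only the l allele has switched, so l is the middle locus and the order is b – l – al.
b–l: (154 + 33)/1229 = 0.1522; l–al: (191 + 33)/1229 = 0.1823.
Expected DCO frequency = 0.1522 × 0.1823 ≈ 0.02775; observed = 33/1229 ≈ 0.02685.
Coefficient of coincidence = 0.02685/0.02775 ≈ 0.97.

0.97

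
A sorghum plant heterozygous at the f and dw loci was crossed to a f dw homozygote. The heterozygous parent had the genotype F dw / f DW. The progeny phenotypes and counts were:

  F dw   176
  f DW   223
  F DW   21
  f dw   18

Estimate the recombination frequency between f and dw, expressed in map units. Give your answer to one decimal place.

The recombinant classes are F DW and f dw: 21 + 18 = 39.
Recombination frequency = 39/438 = 0.0890 ≈ 8.9%, i.e. 8.9 map units.

8.9 map units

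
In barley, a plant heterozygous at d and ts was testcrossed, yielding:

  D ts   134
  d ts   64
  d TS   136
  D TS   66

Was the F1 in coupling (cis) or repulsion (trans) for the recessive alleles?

trans

The two most frequent classes are D ts (134) and d TS (136); these are the parental (non-recombinant) types.
So the F1 carried D ts on one chromosome and d TS on the other — the recessive alleles are on opposite chromosomes (trans / repulsion).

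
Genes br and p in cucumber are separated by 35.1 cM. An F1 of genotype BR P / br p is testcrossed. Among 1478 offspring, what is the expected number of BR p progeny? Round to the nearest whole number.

A map distance of 35.1 cM corresponds to a recombination frequency of 0.351.
The F1 is BR P / br p, so BR p is a recombinant gamete class with expected frequency r/2 = 0.351/2 = 0.1755.
Expected number = 0.1755 × 1478 = 259.39 ≈ 259.

259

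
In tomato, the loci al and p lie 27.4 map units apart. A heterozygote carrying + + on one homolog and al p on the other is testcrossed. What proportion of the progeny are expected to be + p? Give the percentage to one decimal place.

13.7%

A map distance of 27.4 map units corresponds to a recombination frequency of 0.274.
The F1 is + + / al p, so + p is a recombinant gamete class with expected frequency r/2 = 0.274/2 = 0.1370.
That is 0.1370 = 13.7% of the progeny.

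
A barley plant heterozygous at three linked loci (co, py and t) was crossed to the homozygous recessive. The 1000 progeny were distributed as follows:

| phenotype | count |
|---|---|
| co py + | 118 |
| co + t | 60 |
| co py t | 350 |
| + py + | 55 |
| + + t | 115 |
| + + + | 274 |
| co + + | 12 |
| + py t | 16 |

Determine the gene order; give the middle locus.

co

The two most frequent reciprocal classes, + + + and co py t, are the parental types, so the F1 was + + + / co py t.
The two rarest classes, co + + and + py t, are the double crossovers. Comparing them with the parentals, only the co allele has switched, so co is the middle locus and the order is py – co – t.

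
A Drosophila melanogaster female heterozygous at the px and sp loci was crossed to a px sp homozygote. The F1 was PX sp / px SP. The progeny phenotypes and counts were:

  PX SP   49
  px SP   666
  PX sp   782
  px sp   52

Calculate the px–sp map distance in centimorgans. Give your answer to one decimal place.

6.5 centimorgans

The recombinant classes are PX SP and px sp: 49 + 52 = 101.
Recombination frequency = 101/1549 = 0.0652 ≈ 6.5%, i.e. 6.5 centimorgans.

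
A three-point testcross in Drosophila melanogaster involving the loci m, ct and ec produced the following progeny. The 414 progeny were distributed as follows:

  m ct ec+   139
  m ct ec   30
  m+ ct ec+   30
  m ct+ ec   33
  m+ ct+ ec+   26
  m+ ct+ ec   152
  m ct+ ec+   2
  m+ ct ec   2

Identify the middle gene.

The two most frequent reciprocal classes, m ct ec+ and m+ ct+ ec, are the parental types, so the F1 was m ct ec+ / m+ ct+ ec.
The two rarest classes, m ct+ ec+ and m+ ct ec, are the double crossovers. Comparing them with the parentals, only the ct allele has switched, so ct is the middle locus and the order is m – ct – ec.

ct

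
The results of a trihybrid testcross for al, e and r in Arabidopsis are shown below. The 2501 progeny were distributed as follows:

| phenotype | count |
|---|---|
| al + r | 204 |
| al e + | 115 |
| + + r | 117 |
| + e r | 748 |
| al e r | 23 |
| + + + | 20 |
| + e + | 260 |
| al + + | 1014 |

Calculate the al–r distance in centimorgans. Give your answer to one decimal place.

20.3 centimorgans

The two most frequent reciprocal classes, + e r and al + +, are the parental types, so the F1 was + e r / al + +.
The two rarest classes, al e r and + + +, are the double crossovers. Comparing them with the parentals, only the al allele has switched, so al is the middle locus and the order is r – al – e.
Crossovers in the r–al interval produce the single-crossover classes + e + and al + r (260 + 204 = 464) plus the double crossovers (43).
RF(r–al) = (464 + 43) / 2501 = 507/2501 = 0.2027 → 20.3 centimorgans.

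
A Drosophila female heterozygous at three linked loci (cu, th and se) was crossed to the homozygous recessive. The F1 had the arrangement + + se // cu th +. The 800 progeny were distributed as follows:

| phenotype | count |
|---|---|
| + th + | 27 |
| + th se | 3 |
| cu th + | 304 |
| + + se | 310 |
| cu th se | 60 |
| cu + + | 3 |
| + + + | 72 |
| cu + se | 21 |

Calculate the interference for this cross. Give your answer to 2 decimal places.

0.36

The two rarest classes, + th se and cu + +, are the double crossovers. Comparing them with the parentals, only the th allele has switched, so th is the middle locus and the order is se – th – cu.
se–th: (132 + 6)/800 = 0.1725; th–cu: (48 + 6)/800 = 0.0675.
Expected DCO frequency = 0.1725 × 0.0675 ≈ 0.01164; observed = 6/800 ≈ 0.00750.
Coefficient of coincidence = 0.00750/0.01164 ≈ 0.64; interference = 1 − 0.64 = 0.36.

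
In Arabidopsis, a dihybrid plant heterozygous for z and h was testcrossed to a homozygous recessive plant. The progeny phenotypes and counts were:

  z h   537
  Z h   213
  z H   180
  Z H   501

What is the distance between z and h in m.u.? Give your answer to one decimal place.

The two most frequent classes, Z H (501) and z h (537), are the parental types, so the F1 was Z H / z h.
The recombinant classes are Z h and z H: 213 + 180 = 393.
Recombination frequency = 393/1431 = 0.2746 ≈ 27.5%, i.e. 27.5 m.u.

27.5 m.u.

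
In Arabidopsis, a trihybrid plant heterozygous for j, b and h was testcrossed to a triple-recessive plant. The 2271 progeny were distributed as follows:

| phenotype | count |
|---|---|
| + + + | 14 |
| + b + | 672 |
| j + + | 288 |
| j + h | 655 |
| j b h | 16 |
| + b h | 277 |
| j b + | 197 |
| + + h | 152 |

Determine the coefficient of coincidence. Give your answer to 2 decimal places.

The two most frequent reciprocal classes, j + h and + b +, are the parental types, so the F1 was j + h / + b +.
The two rarest classes, j b h and + + +, are the double crossovers. Comparing them with the parentals, only the b allele has switched, so b is the middle locus and the order is j – b – h.
j–b: (349 + 30)/2271 = 0.1669; b–h: (565 + 30)/2271 = 0.2620.
Expected DCO frequency = 0.1669 × 0.2620 ≈ 0.04373; observed = 30/2271 ≈ 0.01321.
Coefficient of coincidence = 0.01321/0.04373 ≈ 0.30.

0.30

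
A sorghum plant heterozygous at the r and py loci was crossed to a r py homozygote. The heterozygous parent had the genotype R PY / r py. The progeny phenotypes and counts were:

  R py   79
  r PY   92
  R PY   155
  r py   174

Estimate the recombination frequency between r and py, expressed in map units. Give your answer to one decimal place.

The recombinant classes are R py and r PY: 79 + 92 = 171.
Recombination frequency = 171/500 = 0.3420 ≈ 34.2%, i.e. 34.2 map units.

34.2 map units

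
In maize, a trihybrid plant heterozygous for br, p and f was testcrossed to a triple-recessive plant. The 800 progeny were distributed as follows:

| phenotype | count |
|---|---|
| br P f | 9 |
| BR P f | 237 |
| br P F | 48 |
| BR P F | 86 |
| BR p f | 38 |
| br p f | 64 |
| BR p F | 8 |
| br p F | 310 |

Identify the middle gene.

The two most frequent reciprocal classes, br p F and BR P f, are the parental types, so the F1 was br p F / BR P f.
The two rarest classes, BR p F and br P f, are the double crossovers. Comparing them with the parentals, only the br allele has switched, so br is the middle locus and the order is p – br – f.

br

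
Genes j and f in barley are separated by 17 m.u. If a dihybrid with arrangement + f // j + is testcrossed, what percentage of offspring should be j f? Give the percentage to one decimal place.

A map distance of 17 m.u. corresponds to a recombination frequency of 0.170.
The F1 is + f / j +, so j f is a recombinant gamete class with expected frequency r/2 = 0.170/2 = 0.0850.
That is 0.0850 = 8.5% of the progeny.

8.5%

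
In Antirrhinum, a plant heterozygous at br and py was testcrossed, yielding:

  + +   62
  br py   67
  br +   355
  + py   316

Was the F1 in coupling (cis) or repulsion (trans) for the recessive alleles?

trans

The two most frequent classes are + py (316) and br + (355); these are the parental (non-recombinant) types.
So the F1 carried + py on one chromosome and br + on the other — the recessive alleles are on opposite chromosomes (trans / repulsion).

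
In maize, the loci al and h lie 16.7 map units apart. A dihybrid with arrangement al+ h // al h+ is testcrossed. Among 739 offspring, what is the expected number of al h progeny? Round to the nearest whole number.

A map distance of 16.7 map units corresponds to a recombination frequency of 0.167.
The F1 is al+ h / al h+, so al h is a recombinant gamete class with expected frequency r/2 = 0.167/2 = 0.0835.
Expected number = 0.0835 × 739 = 61.71 ≈ 62.

62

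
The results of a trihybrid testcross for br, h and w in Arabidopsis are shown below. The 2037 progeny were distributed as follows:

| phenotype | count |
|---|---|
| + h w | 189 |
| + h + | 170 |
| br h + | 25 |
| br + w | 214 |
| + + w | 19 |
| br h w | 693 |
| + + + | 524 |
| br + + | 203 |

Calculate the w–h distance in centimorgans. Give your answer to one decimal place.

21.0 centimorgans

The two most frequent reciprocal classes, + + + and br h w, are the parental types, so the F1 was + + + / br h w.
The two rarest classes, + + w and br h +, are the double crossovers. Comparing them with the parentals, only the w allele has switched, so w is the middle locus and the order is h – w – br.
Crossovers in the h–w interval produce the single-crossover classes + h + and br + w (170 + 214 = 384) plus the double crossovers (44).
RF(h–w) = (384 + 44) / 2037 = 428/2037 = 0.2101 → 21.0 centimorgans.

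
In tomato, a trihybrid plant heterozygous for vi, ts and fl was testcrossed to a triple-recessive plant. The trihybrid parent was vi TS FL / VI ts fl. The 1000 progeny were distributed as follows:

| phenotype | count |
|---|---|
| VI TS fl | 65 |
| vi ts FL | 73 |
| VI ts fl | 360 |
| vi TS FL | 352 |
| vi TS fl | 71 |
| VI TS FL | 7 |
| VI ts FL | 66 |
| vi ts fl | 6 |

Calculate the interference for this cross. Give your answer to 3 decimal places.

The two rarest classes, VI TS FL and vi ts fl, are the double crossovers. Comparing them with the parentals, only the vi allele has switched, so vi is the middle locus and the order is ts – vi – fl.
ts–vi: (138 + 13)/1000 = 0.1510; vi–fl: (137 + 13)/1000 = 0.1500.
Expected DCO frequency = 0.1510 × 0.1500 ≈ 0.02265; observed = 13/1000 ≈ 0.01300.
Coefficient of coincidence = 0.01300/0.02265 ≈ 0.574; interference = 1 − 0.574 = 0.426.

0.426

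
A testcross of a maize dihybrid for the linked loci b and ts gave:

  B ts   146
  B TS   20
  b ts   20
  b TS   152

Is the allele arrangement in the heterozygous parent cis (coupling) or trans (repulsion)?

The two most frequent classes are B ts (146) and b TS (152); these are the parental (non-recombinant) types.
So the F1 carried B ts on one chromosome and b TS on the other — the recessive alleles are on opposite chromosomes (trans / repulsion).

trans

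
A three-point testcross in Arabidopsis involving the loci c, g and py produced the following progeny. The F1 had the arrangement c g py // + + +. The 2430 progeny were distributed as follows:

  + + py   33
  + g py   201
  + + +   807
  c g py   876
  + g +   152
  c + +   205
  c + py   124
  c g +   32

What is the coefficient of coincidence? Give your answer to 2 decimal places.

0.98

The two rarest classes, c g + and + + py, are the double crossovers. Comparing them with the parentals, only the py allele has switched, so py is the middle locus and the order is c – py – g.
c–py: (406 + 65)/2430 = 0.1938; py–g: (276 + 65)/2430 = 0.1403.
Expected DCO frequency = 0.1938 × 0.1403 ≈ 0.02719; observed = 65/2430 ≈ 0.02675.
Coefficient of coincidence = 0.02675/0.02719 ≈ 0.98.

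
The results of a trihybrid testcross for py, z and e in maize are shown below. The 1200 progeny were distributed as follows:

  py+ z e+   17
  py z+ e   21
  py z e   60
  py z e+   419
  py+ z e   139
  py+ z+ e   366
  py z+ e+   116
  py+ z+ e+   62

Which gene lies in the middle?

py

The two most frequent reciprocal classes, py+ z+ e and py z e+, are the parental types, so the F1 was py+ z+ e / py z e+.
The two rarest classes, py z+ e and py+ z e+, are the double crossovers. Comparing them with the parentals, only the py allele has switched, so py is the middle locus and the order is z – py – e.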